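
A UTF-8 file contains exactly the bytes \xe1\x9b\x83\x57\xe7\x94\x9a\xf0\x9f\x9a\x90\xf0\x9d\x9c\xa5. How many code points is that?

Byte at offset 0: 0xE1 = 11100001 → 3-byte char (#1). Advance 3.
Byte at offset 3: 0x57 = 01010111 → 1-byte char (#2). Advance 1.
Byte at offset 4: 0xE7 = 11100111 → 3-byte char (#3). Advance 3.
Byte at offset 7: 0xF0 = 11110000 → 4-byte char (#4). Advance 4.
Byte at offset 11: 0xF0 = 11110000 → 4-byte char (#5). Advance 4.
Reached end at offset 15 after 5 code points.

5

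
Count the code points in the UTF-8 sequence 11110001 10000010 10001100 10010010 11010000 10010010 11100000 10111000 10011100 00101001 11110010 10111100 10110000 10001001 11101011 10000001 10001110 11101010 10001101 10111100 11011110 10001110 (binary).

Byte at offset 0: 0xF1 = 11110001 → 4-byte char (#1). Advance 4.
Byte at offset 4: 0xD0 = 11010000 → 2-byte char (#2). Advance 2.
Byte at offset 6: 0xE0 = 11100000 → 3-byte char (#3). Advance 3.
Byte at offset 9: 0x29 = 00101001 → 1-byte char (#4). Advance 1.
Byte at offset 10: 0xF2 = 11110010 → 4-byte char (#5). Advance 4.
Byte at offset 14: 0xEB = 11101011 → 3-byte char (#6). Advance 3.
Byte at offset 17: 0xEA = 11101010 → 3-byte char (#7). Advance 3.
Byte at offset 20: 0xDE = 11011110 → 2-byte char (#8). Advance 2.
Reached end at offset 22 after 8 code points.

8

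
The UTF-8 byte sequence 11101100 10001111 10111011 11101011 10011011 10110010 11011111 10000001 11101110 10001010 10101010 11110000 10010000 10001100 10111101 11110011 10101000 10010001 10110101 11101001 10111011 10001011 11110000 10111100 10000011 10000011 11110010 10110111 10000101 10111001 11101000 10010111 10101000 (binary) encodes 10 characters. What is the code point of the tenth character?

U+85E8

Offset 0: leading byte 0xEC = 11101100 → 3-byte char #1 = EC 8F BB.
Offset 3: leading byte 0xEB = 11101011 → 3-byte char #2 = EB 9B B2.
Offset 6: leading byte 0xDF = 11011111 → 2-byte char #3 = DF 81.
Offset 8: leading byte 0xEE = 11101110 → 3-byte char #4 = EE 8A AA.
Offset 11: leading byte 0xF0 = 11110000 → 4-byte char #5 = F0 90 8C BD.
Offset 15: leading byte 0xF3 = 11110011 → 4-byte char #6 = F3 A8 91 B5.
Offset 19: leading byte 0xE9 = 11101001 → 3-byte char #7 = E9 BB 8B.
Offset 22: leading byte 0xF0 = 11110000 → 4-byte char #8 = F0 BC 83 83.
Offset 26: leading byte 0xF2 = 11110010 → 4-byte char #9 = F2 B7 85 B9.
Offset 30: leading byte 0xE8 = 11101000 → 3-byte char #10 = E8 97 A8.
Leading byte 0xE8 = 11101000 matches 1110xxxx → 3-byte sequence.
Byte 1: 0xE8 = 11101000, payload 1000 (4 bits).
Byte 2: 0x97 = 10010111 (10xxxxxx ✓), payload 010111.
Byte 3: 0xA8 = 10101000 (10xxxxxx ✓), payload 101000.
Concatenate: 1000010111101000 = 0x85E8 (16 bits → U+85E8).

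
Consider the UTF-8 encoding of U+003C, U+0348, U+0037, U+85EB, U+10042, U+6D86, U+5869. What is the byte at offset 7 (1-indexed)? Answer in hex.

1-indexed offset 7 is 0-indexed offset 6.
U+003C → 1-byte form 3C at offsets 0–0.
U+0348 → 2-byte form CD 88 at offsets 1–2.
U+0037 → 1-byte form 37 at offsets 3–3.
U+85EB → 3-byte form E8 97 AB at offsets 4–6.
Offset 6 falls in char 4's range; it's byte 3 of E8 97 AB = 0xAB.

0xAB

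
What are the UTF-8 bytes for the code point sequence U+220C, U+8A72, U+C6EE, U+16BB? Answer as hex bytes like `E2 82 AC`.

U+220C: 3-byte form → E2 88 8C.
U+8A72: 3-byte form → E8 A9 B2.
U+C6EE: 3-byte form → EC 9B AE.
U+16BB: 3-byte form → E1 9A BB.
Concatenated (12 bytes): E2 88 8C E8 A9 B2 EC 9B AE E1 9A BB.

E2 88 8C E8 A9 B2 EC 9B AE E1 9A BB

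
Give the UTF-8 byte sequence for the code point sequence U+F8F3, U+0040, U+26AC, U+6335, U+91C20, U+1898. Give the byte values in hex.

U+F8F3: 3-byte form → EF A3 B3.
U+0040: 1-byte form → 40.
U+26AC: 3-byte form → E2 9A AC.
U+6335: 3-byte form → E6 8C B5.
U+91C20: 4-byte form → F2 91 B0 A0.
U+1898: 3-byte form → E1 A2 98.
Concatenated (17 bytes): EF A3 B3 40 E2 9A AC E6 8C B5 F2 91 B0 A0 E1 A2 98.

EF A3 B3 40 E2 9A AC E6 8C B5 F2 91 B0 A0 E1 A2 98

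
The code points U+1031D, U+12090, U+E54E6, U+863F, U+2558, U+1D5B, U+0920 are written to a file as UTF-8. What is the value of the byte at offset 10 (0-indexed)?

U+1031D → 4-byte form F0 90 8C 9D at offsets 0–3.
U+12090 → 4-byte form F0 92 82 90 at offsets 4–7.
U+E54E6 → 4-byte form F3 A5 93 A6 at offsets 8–11.
Offset 10 falls in char 3's range; it's byte 3 of F3 A5 93 A6 = 0x93.

0x93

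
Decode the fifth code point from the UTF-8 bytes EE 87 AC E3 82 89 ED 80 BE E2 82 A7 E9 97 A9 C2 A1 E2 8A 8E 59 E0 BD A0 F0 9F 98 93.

Offset 0: leading byte 0xEE = 11101110 → 3-byte char #1 = EE 87 AC.
Offset 3: leading byte 0xE3 = 11100011 → 3-byte char #2 = E3 82 89.
Offset 6: leading byte 0xED = 11101101 → 3-byte char #3 = ED 80 BE.
Offset 9: leading byte 0xE2 = 11100010 → 3-byte char #4 = E2 82 A7.
Offset 12: leading byte 0xE9 = 11101001 → 3-byte char #5 = E9 97 A9.
Leading byte 0xE9 = 11101001 matches 1110xxxx → 3-byte sequence.
Byte 1: 0xE9 = 11101001, payload 1001 (4 bits).
Byte 2: 0x97 = 10010111 (10xxxxxx ✓), payload 010111.
Byte 3: 0xA9 = 10101001 (10xxxxxx ✓), payload 101001.
Concatenate: 1001010111101001 = 0x95E9 (16 bits → U+95E9).

U+95E9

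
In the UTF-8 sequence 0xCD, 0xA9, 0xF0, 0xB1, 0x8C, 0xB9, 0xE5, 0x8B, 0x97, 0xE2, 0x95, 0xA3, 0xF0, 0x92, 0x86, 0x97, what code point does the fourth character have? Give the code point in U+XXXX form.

Offset 0: leading byte 0xCD = 11001101 → 2-byte char #1 = CD A9.
Offset 2: leading byte 0xF0 = 11110000 → 4-byte char #2 = F0 B1 8C B9.
Offset 6: leading byte 0xE5 = 11100101 → 3-byte char #3 = E5 8B 97.
Offset 9: leading byte 0xE2 = 11100010 → 3-byte char #4 = E2 95 A3.
Leading byte 0xE2 = 11100010 matches 1110xxxx → 3-byte sequence.
Byte 1: 0xE2 = 11100010, payload 0010 (4 bits).
Byte 2: 0x95 = 10010101 (10xxxxxx ✓), payload 010101.
Byte 3: 0xA3 = 10100011 (10xxxxxx ✓), payload 100011.
Concatenate: 0010010101100011 = 0x2563 (16 bits → U+2563).

U+2563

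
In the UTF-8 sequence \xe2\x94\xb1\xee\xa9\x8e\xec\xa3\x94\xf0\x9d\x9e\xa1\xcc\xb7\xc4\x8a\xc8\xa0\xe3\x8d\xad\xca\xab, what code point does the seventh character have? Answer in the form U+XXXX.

Offset 0: leading byte 0xE2 = 11100010 → 3-byte char #1 = E2 94 B1.
Offset 3: leading byte 0xEE = 11101110 → 3-byte char #2 = EE A9 8E.
Offset 6: leading byte 0xEC = 11101100 → 3-byte char #3 = EC A3 94.
Offset 9: leading byte 0xF0 = 11110000 → 4-byte char #4 = F0 9D 9E A1.
Offset 13: leading byte 0xCC = 11001100 → 2-byte char #5 = CC B7.
Offset 15: leading byte 0xC4 = 11000100 → 2-byte char #6 = C4 8A.
Offset 17: leading byte 0xC8 = 11001000 → 2-byte char #7 = C8 A0.
Leading byte 0xC8 = 11001000 matches 110xxxxx → 2-byte sequence.
Byte 1: 0xC8 = 11001000, payload 01000 (5 bits).
Byte 2: 0xA0 = 10100000 (10xxxxxx ✓), payload 100000.
Concatenate: 01000100000 = 0x220 (11 bits → U+0220).

U+0220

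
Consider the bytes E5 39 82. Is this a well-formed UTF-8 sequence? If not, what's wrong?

Leading byte 0xE5 = 11100101 → 3-byte form.
Byte 2 is 0x39 = 00111001, which is not 10xxxxxx — expected a continuation byte.

invalid (non-continuation byte where continuation expected)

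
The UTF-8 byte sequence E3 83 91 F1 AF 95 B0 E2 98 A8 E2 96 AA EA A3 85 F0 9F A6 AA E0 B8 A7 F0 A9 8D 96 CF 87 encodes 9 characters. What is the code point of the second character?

U+6F570

Offset 0: leading byte 0xE3 = 11100011 → 3-byte char #1 = E3 83 91.
Offset 3: leading byte 0xF1 = 11110001 → 4-byte char #2 = F1 AF 95 B0.
Leading byte 0xF1 = 11110001 matches 11110xxx → 4-byte sequence.
Byte 1: 0xF1 = 11110001, payload 001 (3 bits).
Byte 2: 0xAF = 10101111 (10xxxxxx ✓), payload 101111.
Byte 3: 0x95 = 10010101 (10xxxxxx ✓), payload 010101.
Byte 4: 0xB0 = 10110000 (10xxxxxx ✓), payload 110000.
Concatenate: 001101111010101110000 = 0x6F570 (21 bits → U+6F570).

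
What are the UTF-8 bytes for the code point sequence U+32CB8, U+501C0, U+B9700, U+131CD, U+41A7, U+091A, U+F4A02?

U+32CB8: 4-byte form → F0 B2 B2 B8.
U+501C0: 4-byte form → F1 90 87 80.
U+B9700: 4-byte form → F2 B9 9C 80.
U+131CD: 4-byte form → F0 93 87 8D.
U+41A7: 3-byte form → E4 86 A7.
U+091A: 3-byte form → E0 A4 9A.
U+F4A02: 4-byte form → F3 B4 A8 82.
Concatenated (26 bytes): F0 B2 B2 B8 F1 90 87 80 F2 B9 9C 80 F0 93 87 8D E4 86 A7 E0 A4 9A F3 B4 A8 82.

F0 B2 B2 B8 F1 90 87 80 F2 B9 9C 80 F0 93 87 8D E4 86 A7 E0 A4 9A F3 B4 A8 82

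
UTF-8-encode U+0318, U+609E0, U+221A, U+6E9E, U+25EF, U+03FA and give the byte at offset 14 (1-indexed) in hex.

0x97

1-indexed offset 14 is 0-indexed offset 13.
U+0318 → 2-byte form CC 98 at offsets 0–1.
U+609E0 → 4-byte form F1 A0 A7 A0 at offsets 2–5.
U+221A → 3-byte form E2 88 9A at offsets 6–8.
U+6E9E → 3-byte form E6 BA 9E at offsets 9–11.
U+25EF → 3-byte form E2 97 AF at offsets 12–14.
Offset 13 falls in char 5's range; it's byte 2 of E2 97 AF = 0x97.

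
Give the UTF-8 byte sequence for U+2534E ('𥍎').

F0 A5 8D 8E

U+2534E = 0x2534E = 152398 decimal. In range U+10000–U+10FFFF → 4-byte form: 11110xxx 10xxxxxx 10xxxxxx 10xxxxxx.
Binary (21 bits): 000100101001101001110.
Split 3+6+6+6: 000 | 100101 | 001101 | 001110.
Byte 1: 11110000 = 0xF0.
Byte 2: 10100101 = 0xA5.
Byte 3: 10001101 = 0x8D.
Byte 4: 10001110 = 0x8E.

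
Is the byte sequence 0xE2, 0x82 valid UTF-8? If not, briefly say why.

invalid (sequence truncated)

Leading byte 0xE2 = 11100010 → 3-byte form, but only 2 bytes are present.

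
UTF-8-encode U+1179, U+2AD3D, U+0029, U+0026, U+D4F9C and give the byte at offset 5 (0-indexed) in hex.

0xB4

U+1179 → 3-byte form E1 85 B9 at offsets 0–2.
U+2AD3D → 4-byte form F0 AA B4 BD at offsets 3–6.
Offset 5 falls in char 2's range; it's byte 3 of F0 AA B4 BD = 0xB4.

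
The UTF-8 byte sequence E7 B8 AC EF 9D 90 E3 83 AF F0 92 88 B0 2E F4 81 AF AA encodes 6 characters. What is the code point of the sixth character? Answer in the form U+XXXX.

Offset 0: leading byte 0xE7 = 11100111 → 3-byte char #1 = E7 B8 AC.
Offset 3: leading byte 0xEF = 11101111 → 3-byte char #2 = EF 9D 90.
Offset 6: leading byte 0xE3 = 11100011 → 3-byte char #3 = E3 83 AF.
Offset 9: leading byte 0xF0 = 11110000 → 4-byte char #4 = F0 92 88 B0.
Offset 13: leading byte 0x2E = 00101110 → 1-byte char #5 = 2E.
Offset 14: leading byte 0xF4 = 11110100 → 4-byte char #6 = F4 81 AF AA.
Leading byte 0xF4 = 11110100 matches 11110xxx → 4-byte sequence.
Byte 1: 0xF4 = 11110100, payload 100 (3 bits).
Byte 2: 0x81 = 10000001 (10xxxxxx ✓), payload 000001.
Byte 3: 0xAF = 10101111 (10xxxxxx ✓), payload 101111.
Byte 4: 0xAA = 10101010 (10xxxxxx ✓), payload 101010.
Concatenate: 100000001101111101010 = 0x101BEA (21 bits → U+101BEA).

U+101BEA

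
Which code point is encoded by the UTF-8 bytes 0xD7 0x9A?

U+05DA

Leading byte 0xD7 = 11010111 matches 110xxxxx → 2-byte sequence.
Byte 1: 0xD7 = 11010111, payload 10111 (5 bits).
Byte 2: 0x9A = 10011010 (10xxxxxx ✓), payload 011010.
Concatenate: 10111011010 = 0x5DA (11 bits → U+05DA).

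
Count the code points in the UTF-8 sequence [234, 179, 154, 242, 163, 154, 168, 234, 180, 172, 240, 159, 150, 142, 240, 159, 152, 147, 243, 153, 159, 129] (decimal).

Byte at offset 0: 0xEA = 11101010 → 3-byte char (#1). Advance 3.
Byte at offset 3: 0xF2 = 11110010 → 4-byte char (#2). Advance 4.
Byte at offset 7: 0xEA = 11101010 → 3-byte char (#3). Advance 3.
Byte at offset 10: 0xF0 = 11110000 → 4-byte char (#4). Advance 4.
Byte at offset 14: 0xF0 = 11110000 → 4-byte char (#5). Advance 4.
Byte at offset 18: 0xF3 = 11110011 → 4-byte char (#6). Advance 4.
Reached end at offset 22 after 6 code points.

6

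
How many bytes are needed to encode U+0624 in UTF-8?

U+0624 = 0x624. UTF-8 uses 1 byte below 0x80, 2 below 0x800, 3 below 0x10000, 4 up to 0x10FFFF. 0x624 is in U+0080–U+07FF → 2 bytes.

2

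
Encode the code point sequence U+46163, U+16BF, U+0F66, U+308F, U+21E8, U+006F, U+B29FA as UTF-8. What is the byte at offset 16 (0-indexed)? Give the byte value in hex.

U+46163 → 4-byte form F1 86 85 A3 at offsets 0–3.
U+16BF → 3-byte form E1 9A BF at offsets 4–6.
U+0F66 → 3-byte form E0 BD A6 at offsets 7–9.
U+308F → 3-byte form E3 82 8F at offsets 10–12.
U+21E8 → 3-byte form E2 87 A8 at offsets 13–15.
U+006F → 1-byte form 6F at offsets 16–16.
Offset 16 falls in char 6's range; it's byte 1 of 6F = 0x6F.

0x6F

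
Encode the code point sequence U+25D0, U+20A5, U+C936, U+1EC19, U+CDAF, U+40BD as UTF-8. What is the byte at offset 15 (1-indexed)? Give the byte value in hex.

1-indexed offset 15 is 0-indexed offset 14.
U+25D0 → 3-byte form E2 97 90 at offsets 0–2.
U+20A5 → 3-byte form E2 82 A5 at offsets 3–5.
U+C936 → 3-byte form EC A4 B6 at offsets 6–8.
U+1EC19 → 4-byte form F0 9E B0 99 at offsets 9–12.
U+CDAF → 3-byte form EC B6 AF at offsets 13–15.
Offset 14 falls in char 5's range; it's byte 2 of EC B6 AF = 0xB6.

0xB6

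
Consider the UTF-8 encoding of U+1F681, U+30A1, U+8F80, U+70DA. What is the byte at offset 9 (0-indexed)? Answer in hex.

0x80

U+1F681 → 4-byte form F0 9F 9A 81 at offsets 0–3.
U+30A1 → 3-byte form E3 82 A1 at offsets 4–6.
U+8F80 → 3-byte form E8 BE 80 at offsets 7–9.
Offset 9 falls in char 3's range; it's byte 3 of E8 BE 80 = 0x80.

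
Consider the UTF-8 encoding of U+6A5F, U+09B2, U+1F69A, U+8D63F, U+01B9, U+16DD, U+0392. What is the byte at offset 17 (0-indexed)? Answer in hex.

U+6A5F → 3-byte form E6 A9 9F at offsets 0–2.
U+09B2 → 3-byte form E0 A6 B2 at offsets 3–5.
U+1F69A → 4-byte form F0 9F 9A 9A at offsets 6–9.
U+8D63F → 4-byte form F2 8D 98 BF at offsets 10–13.
U+01B9 → 2-byte form C6 B9 at offsets 14–15.
U+16DD → 3-byte form E1 9B 9D at offsets 16–18.
Offset 17 falls in char 6's range; it's byte 2 of E1 9B 9D = 0x9B.

0x9B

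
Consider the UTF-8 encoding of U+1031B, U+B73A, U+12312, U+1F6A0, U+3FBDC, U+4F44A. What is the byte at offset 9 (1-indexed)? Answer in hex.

1-indexed offset 9 is 0-indexed offset 8.
U+1031B → 4-byte form F0 90 8C 9B at offsets 0–3.
U+B73A → 3-byte form EB 9C BA at offsets 4–6.
U+12312 → 4-byte form F0 92 8C 92 at offsets 7–10.
Offset 8 falls in char 3's range; it's byte 2 of F0 92 8C 92 = 0x92.

0x92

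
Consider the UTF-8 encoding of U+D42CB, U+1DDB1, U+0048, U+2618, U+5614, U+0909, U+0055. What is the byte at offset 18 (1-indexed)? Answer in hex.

1-indexed offset 18 is 0-indexed offset 17.
U+D42CB → 4-byte form F3 94 8B 8B at offsets 0–3.
U+1DDB1 → 4-byte form F0 9D B6 B1 at offsets 4–7.
U+0048 → 1-byte form 48 at offsets 8–8.
U+2618 → 3-byte form E2 98 98 at offsets 9–11.
U+5614 → 3-byte form E5 98 94 at offsets 12–14.
U+0909 → 3-byte form E0 A4 89 at offsets 15–17.
Offset 17 falls in char 6's range; it's byte 3 of E0 A4 89 = 0x89.

0x89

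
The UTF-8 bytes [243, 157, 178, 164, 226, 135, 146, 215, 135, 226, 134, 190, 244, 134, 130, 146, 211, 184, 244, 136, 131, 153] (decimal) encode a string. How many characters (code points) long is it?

7

Byte at offset 0: 0xF3 = 11110011 → 4-byte char (#1). Advance 4.
Byte at offset 4: 0xE2 = 11100010 → 3-byte char (#2). Advance 3.
Byte at offset 7: 0xD7 = 11010111 → 2-byte char (#3). Advance 2.
Byte at offset 9: 0xE2 = 11100010 → 3-byte char (#4). Advance 3.
Byte at offset 12: 0xF4 = 11110100 → 4-byte char (#5). Advance 4.
Byte at offset 16: 0xD3 = 11010011 → 2-byte char (#6). Advance 2.
Byte at offset 18: 0xF4 = 11110100 → 4-byte char (#7). Advance 4.
Reached end at offset 22 after 7 code points.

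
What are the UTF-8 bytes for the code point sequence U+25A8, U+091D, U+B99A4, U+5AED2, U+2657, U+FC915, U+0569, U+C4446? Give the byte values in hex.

E2 96 A8 E0 A4 9D F2 B9 A6 A4 F1 9A BB 92 E2 99 97 F3 BC A4 95 D5 A9 F3 84 91 86

U+25A8: 3-byte form → E2 96 A8.
U+091D: 3-byte form → E0 A4 9D.
U+B99A4: 4-byte form → F2 B9 A6 A4.
U+5AED2: 4-byte form → F1 9A BB 92.
U+2657: 3-byte form → E2 99 97.
U+FC915: 4-byte form → F3 BC A4 95.
U+0569: 2-byte form → D5 A9.
U+C4446: 4-byte form → F3 84 91 86.
Concatenated (27 bytes): E2 96 A8 E0 A4 9D F2 B9 A6 A4 F1 9A BB 92 E2 99 97 F3 BC A4 95 D5 A9 F3 84 91 86.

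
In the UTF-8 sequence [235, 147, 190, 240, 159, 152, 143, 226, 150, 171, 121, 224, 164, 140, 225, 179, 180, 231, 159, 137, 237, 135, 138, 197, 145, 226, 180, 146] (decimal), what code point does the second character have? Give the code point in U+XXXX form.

U+1F60F

Offset 0: leading byte 0xEB = 11101011 → 3-byte char #1 = EB 93 BE.
Offset 3: leading byte 0xF0 = 11110000 → 4-byte char #2 = F0 9F 98 8F.
Leading byte 0xF0 = 11110000 matches 11110xxx → 4-byte sequence.
Byte 1: 0xF0 = 11110000, payload 000 (3 bits).
Byte 2: 0x9F = 10011111 (10xxxxxx ✓), payload 011111.
Byte 3: 0x98 = 10011000 (10xxxxxx ✓), payload 011000.
Byte 4: 0x8F = 10001111 (10xxxxxx ✓), payload 001111.
Concatenate: 000011111011000001111 = 0x1F60F (21 bits → U+1F60F).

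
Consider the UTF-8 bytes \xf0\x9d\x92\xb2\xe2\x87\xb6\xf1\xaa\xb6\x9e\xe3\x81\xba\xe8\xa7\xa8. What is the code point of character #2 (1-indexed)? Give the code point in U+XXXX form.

U+21F6

Offset 0: leading byte 0xF0 = 11110000 → 4-byte char #1 = F0 9D 92 B2.
Offset 4: leading byte 0xE2 = 11100010 → 3-byte char #2 = E2 87 B6.
Leading byte 0xE2 = 11100010 matches 1110xxxx → 3-byte sequence.
Byte 1: 0xE2 = 11100010, payload 0010 (4 bits).
Byte 2: 0x87 = 10000111 (10xxxxxx ✓), payload 000111.
Byte 3: 0xB6 = 10110110 (10xxxxxx ✓), payload 110110.
Concatenate: 0010000111110110 = 0x21F6 (16 bits → U+21F6).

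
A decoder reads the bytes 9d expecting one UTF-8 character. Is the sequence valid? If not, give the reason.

Byte 0x9D = 10011101 has the form 10xxxxxx — a continuation byte — but there is no preceding leading byte.

invalid (continuation byte with no leading byte)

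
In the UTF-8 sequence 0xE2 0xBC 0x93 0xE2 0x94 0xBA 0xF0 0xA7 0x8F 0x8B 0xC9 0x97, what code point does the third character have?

U+273CB

Offset 0: leading byte 0xE2 = 11100010 → 3-byte char #1 = E2 BC 93.
Offset 3: leading byte 0xE2 = 11100010 → 3-byte char #2 = E2 94 BA.
Offset 6: leading byte 0xF0 = 11110000 → 4-byte char #3 = F0 A7 8F 8B.
Leading byte 0xF0 = 11110000 matches 11110xxx → 4-byte sequence.
Byte 1: 0xF0 = 11110000, payload 000 (3 bits).
Byte 2: 0xA7 = 10100111 (10xxxxxx ✓), payload 100111.
Byte 3: 0x8F = 10001111 (10xxxxxx ✓), payload 001111.
Byte 4: 0x8B = 10001011 (10xxxxxx ✓), payload 001011.
Concatenate: 000100111001111001011 = 0x273CB (21 bits → U+273CB).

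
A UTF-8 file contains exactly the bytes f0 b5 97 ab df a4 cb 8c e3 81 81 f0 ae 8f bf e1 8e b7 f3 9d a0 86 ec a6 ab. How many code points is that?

8

Byte at offset 0: 0xF0 = 11110000 → 4-byte char (#1). Advance 4.
Byte at offset 4: 0xDF = 11011111 → 2-byte char (#2). Advance 2.
Byte at offset 6: 0xCB = 11001011 → 2-byte char (#3). Advance 2.
Byte at offset 8: 0xE3 = 11100011 → 3-byte char (#4). Advance 3.
Byte at offset 11: 0xF0 = 11110000 → 4-byte char (#5). Advance 4.
Byte at offset 15: 0xE1 = 11100001 → 3-byte char (#6). Advance 3.
Byte at offset 18: 0xF3 = 11110011 → 4-byte char (#7). Advance 4.
Byte at offset 22: 0xEC = 11101100 → 3-byte char (#8). Advance 3.
Reached end at offset 25 after 8 code points.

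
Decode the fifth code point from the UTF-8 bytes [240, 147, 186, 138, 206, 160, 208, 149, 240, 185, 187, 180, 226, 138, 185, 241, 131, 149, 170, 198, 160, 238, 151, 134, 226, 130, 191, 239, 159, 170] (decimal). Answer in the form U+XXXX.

Offset 0: leading byte 0xF0 = 11110000 → 4-byte char #1 = F0 93 BA 8A.
Offset 4: leading byte 0xCE = 11001110 → 2-byte char #2 = CE A0.
Offset 6: leading byte 0xD0 = 11010000 → 2-byte char #3 = D0 95.
Offset 8: leading byte 0xF0 = 11110000 → 4-byte char #4 = F0 B9 BB B4.
Offset 12: leading byte 0xE2 = 11100010 → 3-byte char #5 = E2 8A B9.
Leading byte 0xE2 = 11100010 matches 1110xxxx → 3-byte sequence.
Byte 1: 0xE2 = 11100010, payload 0010 (4 bits).
Byte 2: 0x8A = 10001010 (10xxxxxx ✓), payload 001010.
Byte 3: 0xB9 = 10111001 (10xxxxxx ✓), payload 111001.
Concatenate: 0010001010111001 = 0x22B9 (16 bits → U+22B9).

U+22B9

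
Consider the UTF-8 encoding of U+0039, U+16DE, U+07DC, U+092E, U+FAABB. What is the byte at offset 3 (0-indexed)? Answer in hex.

0x9E

U+0039 → 1-byte form 39 at offsets 0–0.
U+16DE → 3-byte form E1 9B 9E at offsets 1–3.
Offset 3 falls in char 2's range; it's byte 3 of E1 9B 9E = 0x9E.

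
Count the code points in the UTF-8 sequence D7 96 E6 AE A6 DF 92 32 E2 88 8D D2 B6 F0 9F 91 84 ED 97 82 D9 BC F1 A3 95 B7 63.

11

Byte at offset 0: 0xD7 = 11010111 → 2-byte char (#1). Advance 2.
Byte at offset 2: 0xE6 = 11100110 → 3-byte char (#2). Advance 3.
Byte at offset 5: 0xDF = 11011111 → 2-byte char (#3). Advance 2.
Byte at offset 7: 0x32 = 00110010 → 1-byte char (#4). Advance 1.
Byte at offset 8: 0xE2 = 11100010 → 3-byte char (#5). Advance 3.
Byte at offset 11: 0xD2 = 11010010 → 2-byte char (#6). Advance 2.
Byte at offset 13: 0xF0 = 11110000 → 4-byte char (#7). Advance 4.
Byte at offset 17: 0xED = 11101101 → 3-byte char (#8). Advance 3.
Byte at offset 20: 0xD9 = 11011001 → 2-byte char (#9). Advance 2.
Byte at offset 22: 0xF1 = 11110001 → 4-byte char (#10). Advance 4.
Byte at offset 26: 0x63 = 01100011 → 1-byte char (#11). Advance 1.
Reached end at offset 27 after 11 code points.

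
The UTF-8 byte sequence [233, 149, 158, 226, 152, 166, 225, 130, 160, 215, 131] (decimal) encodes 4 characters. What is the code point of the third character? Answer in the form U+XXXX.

Offset 0: leading byte 0xE9 = 11101001 → 3-byte char #1 = E9 95 9E.
Offset 3: leading byte 0xE2 = 11100010 → 3-byte char #2 = E2 98 A6.
Offset 6: leading byte 0xE1 = 11100001 → 3-byte char #3 = E1 82 A0.
Leading byte 0xE1 = 11100001 matches 1110xxxx → 3-byte sequence.
Byte 1: 0xE1 = 11100001, payload 0001 (4 bits).
Byte 2: 0x82 = 10000010 (10xxxxxx ✓), payload 000010.
Byte 3: 0xA0 = 10100000 (10xxxxxx ✓), payload 100000.
Concatenate: 0001000010100000 = 0x10A0 (16 bits → U+10A0).

U+10A0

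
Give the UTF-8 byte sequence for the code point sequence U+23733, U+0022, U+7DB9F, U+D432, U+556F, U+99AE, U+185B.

U+23733: 4-byte form → F0 A3 9C B3.
U+0022: 1-byte form → 22.
U+7DB9F: 4-byte form → F1 BD AE 9F.
U+D432: 3-byte form → ED 90 B2.
U+556F: 3-byte form → E5 95 AF.
U+99AE: 3-byte form → E9 A6 AE.
U+185B: 3-byte form → E1 A1 9B.
Concatenated (21 bytes): F0 A3 9C B3 22 F1 BD AE 9F ED 90 B2 E5 95 AF E9 A6 AE E1 A1 9B.

F0 A3 9C B3 22 F1 BD AE 9F ED 90 B2 E5 95 AF E9 A6 AE E1 A1 9B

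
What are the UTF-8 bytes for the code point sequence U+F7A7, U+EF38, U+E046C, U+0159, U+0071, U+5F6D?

EF 9E A7 EE BC B8 F3 A0 91 AC C5 99 71 E5 BD AD

U+F7A7: 3-byte form → EF 9E A7.
U+EF38: 3-byte form → EE BC B8.
U+E046C: 4-byte form → F3 A0 91 AC.
U+0159: 2-byte form → C5 99.
U+0071: 1-byte form → 71.
U+5F6D: 3-byte form → E5 BD AD.
Concatenated (16 bytes): EF 9E A7 EE BC B8 F3 A0 91 AC C5 99 71 E5 BD AD.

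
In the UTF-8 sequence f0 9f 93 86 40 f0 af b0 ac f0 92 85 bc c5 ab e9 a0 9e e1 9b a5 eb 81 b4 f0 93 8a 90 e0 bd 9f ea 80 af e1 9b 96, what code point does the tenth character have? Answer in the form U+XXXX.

Offset 0: leading byte 0xF0 = 11110000 → 4-byte char #1 = F0 9F 93 86.
Offset 4: leading byte 0x40 = 01000000 → 1-byte char #2 = 40.
Offset 5: leading byte 0xF0 = 11110000 → 4-byte char #3 = F0 AF B0 AC.
Offset 9: leading byte 0xF0 = 11110000 → 4-byte char #4 = F0 92 85 BC.
Offset 13: leading byte 0xC5 = 11000101 → 2-byte char #5 = C5 AB.
Offset 15: leading byte 0xE9 = 11101001 → 3-byte char #6 = E9 A0 9E.
Offset 18: leading byte 0xE1 = 11100001 → 3-byte char #7 = E1 9B A5.
Offset 21: leading byte 0xEB = 11101011 → 3-byte char #8 = EB 81 B4.
Offset 24: leading byte 0xF0 = 11110000 → 4-byte char #9 = F0 93 8A 90.
Offset 28: leading byte 0xE0 = 11100000 → 3-byte char #10 = E0 BD 9F.
Leading byte 0xE0 = 11100000 matches 1110xxxx → 3-byte sequence.
Byte 1: 0xE0 = 11100000, payload 0000 (4 bits).
Byte 2: 0xBD = 10111101 (10xxxxxx ✓), payload 111101.
Byte 3: 0x9F = 10011111 (10xxxxxx ✓), payload 011111.
Concatenate: 0000111101011111 = 0xF5F (16 bits → U+0F5F).

U+0F5F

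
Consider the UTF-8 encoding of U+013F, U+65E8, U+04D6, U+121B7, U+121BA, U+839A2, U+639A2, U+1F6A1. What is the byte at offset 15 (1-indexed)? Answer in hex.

1-indexed offset 15 is 0-indexed offset 14.
U+013F → 2-byte form C4 BF at offsets 0–1.
U+65E8 → 3-byte form E6 97 A8 at offsets 2–4.
U+04D6 → 2-byte form D3 96 at offsets 5–6.
U+121B7 → 4-byte form F0 92 86 B7 at offsets 7–10.
U+121BA → 4-byte form F0 92 86 BA at offsets 11–14.
Offset 14 falls in char 5's range; it's byte 4 of F0 92 86 BA = 0xBA.

0xBA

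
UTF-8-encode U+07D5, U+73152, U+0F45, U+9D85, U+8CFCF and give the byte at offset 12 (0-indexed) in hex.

U+07D5 → 2-byte form DF 95 at offsets 0–1.
U+73152 → 4-byte form F1 B3 85 92 at offsets 2–5.
U+0F45 → 3-byte form E0 BD 85 at offsets 6–8.
U+9D85 → 3-byte form E9 B6 85 at offsets 9–11.
U+8CFCF → 4-byte form F2 8C BF 8F at offsets 12–15.
Offset 12 falls in char 5's range; it's byte 1 of F2 8C BF 8F = 0xF2.

0xF2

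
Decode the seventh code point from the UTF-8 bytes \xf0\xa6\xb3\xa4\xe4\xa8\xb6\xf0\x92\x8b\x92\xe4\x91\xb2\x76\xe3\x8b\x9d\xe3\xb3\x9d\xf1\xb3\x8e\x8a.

Offset 0: leading byte 0xF0 = 11110000 → 4-byte char #1 = F0 A6 B3 A4.
Offset 4: leading byte 0xE4 = 11100100 → 3-byte char #2 = E4 A8 B6.
Offset 7: leading byte 0xF0 = 11110000 → 4-byte char #3 = F0 92 8B 92.
Offset 11: leading byte 0xE4 = 11100100 → 3-byte char #4 = E4 91 B2.
Offset 14: leading byte 0x76 = 01110110 → 1-byte char #5 = 76.
Offset 15: leading byte 0xE3 = 11100011 → 3-byte char #6 = E3 8B 9D.
Offset 18: leading byte 0xE3 = 11100011 → 3-byte char #7 = E3 B3 9D.
Leading byte 0xE3 = 11100011 matches 1110xxxx → 3-byte sequence.
Byte 1: 0xE3 = 11100011, payload 0011 (4 bits).
Byte 2: 0xB3 = 10110011 (10xxxxxx ✓), payload 110011.
Byte 3: 0x9D = 10011101 (10xxxxxx ✓), payload 011101.
Concatenate: 0011110011011101 = 0x3CDD (16 bits → U+3CDD).

U+3CDD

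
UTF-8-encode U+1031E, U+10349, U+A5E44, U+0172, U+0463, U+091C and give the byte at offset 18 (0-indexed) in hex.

U+1031E → 4-byte form F0 90 8C 9E at offsets 0–3.
U+10349 → 4-byte form F0 90 8D 89 at offsets 4–7.
U+A5E44 → 4-byte form F2 A5 B9 84 at offsets 8–11.
U+0172 → 2-byte form C5 B2 at offsets 12–13.
U+0463 → 2-byte form D1 A3 at offsets 14–15.
U+091C → 3-byte form E0 A4 9C at offsets 16–18.
Offset 18 falls in char 6's range; it's byte 3 of E0 A4 9C = 0x9C.

0x9C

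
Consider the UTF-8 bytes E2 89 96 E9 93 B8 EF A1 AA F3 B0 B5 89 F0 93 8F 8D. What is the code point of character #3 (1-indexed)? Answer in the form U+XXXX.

Offset 0: leading byte 0xE2 = 11100010 → 3-byte char #1 = E2 89 96.
Offset 3: leading byte 0xE9 = 11101001 → 3-byte char #2 = E9 93 B8.
Offset 6: leading byte 0xEF = 11101111 → 3-byte char #3 = EF A1 AA.
Leading byte 0xEF = 11101111 matches 1110xxxx → 3-byte sequence.
Byte 1: 0xEF = 11101111, payload 1111 (4 bits).
Byte 2: 0xA1 = 10100001 (10xxxxxx ✓), payload 100001.
Byte 3: 0xAA = 10101010 (10xxxxxx ✓), payload 101010.
Concatenate: 1111100001101010 = 0xF86A (16 bits → U+F86A).

U+F86A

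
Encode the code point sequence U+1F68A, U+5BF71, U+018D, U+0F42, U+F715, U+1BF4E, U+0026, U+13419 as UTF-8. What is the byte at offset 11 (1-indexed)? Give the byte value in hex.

1-indexed offset 11 is 0-indexed offset 10.
U+1F68A → 4-byte form F0 9F 9A 8A at offsets 0–3.
U+5BF71 → 4-byte form F1 9B BD B1 at offsets 4–7.
U+018D → 2-byte form C6 8D at offsets 8–9.
U+0F42 → 3-byte form E0 BD 82 at offsets 10–12.
Offset 10 falls in char 4's range; it's byte 1 of E0 BD 82 = 0xE0.

0xE0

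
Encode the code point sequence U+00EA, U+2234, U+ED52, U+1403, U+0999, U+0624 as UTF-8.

C3 AA E2 88 B4 EE B5 92 E1 90 83 E0 A6 99 D8 A4

U+00EA: 2-byte form → C3 AA.
U+2234: 3-byte form → E2 88 B4.
U+ED52: 3-byte form → EE B5 92.
U+1403: 3-byte form → E1 90 83.
U+0999: 3-byte form → E0 A6 99.
U+0624: 2-byte form → D8 A4.
Concatenated (16 bytes): C3 AA E2 88 B4 EE B5 92 E1 90 83 E0 A6 99 D8 A4.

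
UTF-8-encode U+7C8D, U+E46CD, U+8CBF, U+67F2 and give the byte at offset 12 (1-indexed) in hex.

1-indexed offset 12 is 0-indexed offset 11.
U+7C8D → 3-byte form E7 B2 8D at offsets 0–2.
U+E46CD → 4-byte form F3 A4 9B 8D at offsets 3–6.
U+8CBF → 3-byte form E8 B2 BF at offsets 7–9.
U+67F2 → 3-byte form E6 9F B2 at offsets 10–12.
Offset 11 falls in char 4's range; it's byte 2 of E6 9F B2 = 0x9F.

0x9F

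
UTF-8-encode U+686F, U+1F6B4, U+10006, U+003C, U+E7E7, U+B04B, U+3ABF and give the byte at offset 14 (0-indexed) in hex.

U+686F → 3-byte form E6 A1 AF at offsets 0–2.
U+1F6B4 → 4-byte form F0 9F 9A B4 at offsets 3–6.
U+10006 → 4-byte form F0 90 80 86 at offsets 7–10.
U+003C → 1-byte form 3C at offsets 11–11.
U+E7E7 → 3-byte form EE 9F A7 at offsets 12–14.
Offset 14 falls in char 5's range; it's byte 3 of EE 9F A7 = 0xA7.

0xA7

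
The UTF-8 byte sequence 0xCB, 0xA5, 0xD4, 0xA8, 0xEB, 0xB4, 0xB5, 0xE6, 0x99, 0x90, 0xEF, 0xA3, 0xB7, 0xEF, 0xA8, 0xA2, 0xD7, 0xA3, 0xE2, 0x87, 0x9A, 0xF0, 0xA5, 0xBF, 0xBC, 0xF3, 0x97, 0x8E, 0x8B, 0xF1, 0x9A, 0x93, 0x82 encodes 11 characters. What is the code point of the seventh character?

Offset 0: leading byte 0xCB = 11001011 → 2-byte char #1 = CB A5.
Offset 2: leading byte 0xD4 = 11010100 → 2-byte char #2 = D4 A8.
Offset 4: leading byte 0xEB = 11101011 → 3-byte char #3 = EB B4 B5.
Offset 7: leading byte 0xE6 = 11100110 → 3-byte char #4 = E6 99 90.
Offset 10: leading byte 0xEF = 11101111 → 3-byte char #5 = EF A3 B7.
Offset 13: leading byte 0xEF = 11101111 → 3-byte char #6 = EF A8 A2.
Offset 16: leading byte 0xD7 = 11010111 → 2-byte char #7 = D7 A3.
Leading byte 0xD7 = 11010111 matches 110xxxxx → 2-byte sequence.
Byte 1: 0xD7 = 11010111, payload 10111 (5 bits).
Byte 2: 0xA3 = 10100011 (10xxxxxx ✓), payload 100011.
Concatenate: 10111100011 = 0x5E3 (11 bits → U+05E3).

U+05E3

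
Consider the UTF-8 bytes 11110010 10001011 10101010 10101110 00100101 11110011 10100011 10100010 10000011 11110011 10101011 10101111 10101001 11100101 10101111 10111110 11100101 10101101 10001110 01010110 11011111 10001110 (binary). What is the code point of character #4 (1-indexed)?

Offset 0: leading byte 0xF2 = 11110010 → 4-byte char #1 = F2 8B AA AE.
Offset 4: leading byte 0x25 = 00100101 → 1-byte char #2 = 25.
Offset 5: leading byte 0xF3 = 11110011 → 4-byte char #3 = F3 A3 A2 83.
Offset 9: leading byte 0xF3 = 11110011 → 4-byte char #4 = F3 AB AF A9.
Leading byte 0xF3 = 11110011 matches 11110xxx → 4-byte sequence.
Byte 1: 0xF3 = 11110011, payload 011 (3 bits).
Byte 2: 0xAB = 10101011 (10xxxxxx ✓), payload 101011.
Byte 3: 0xAF = 10101111 (10xxxxxx ✓), payload 101111.
Byte 4: 0xA9 = 10101001 (10xxxxxx ✓), payload 101001.
Concatenate: 011101011101111101001 = 0xEBBE9 (21 bits → U+EBBE9).

U+EBBE9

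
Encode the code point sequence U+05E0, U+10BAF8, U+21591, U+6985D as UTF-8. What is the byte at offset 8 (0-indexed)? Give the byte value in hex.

0x96

U+05E0 → 2-byte form D7 A0 at offsets 0–1.
U+10BAF8 → 4-byte form F4 8B AB B8 at offsets 2–5.
U+21591 → 4-byte form F0 A1 96 91 at offsets 6–9.
Offset 8 falls in char 3's range; it's byte 3 of F0 A1 96 91 = 0x96.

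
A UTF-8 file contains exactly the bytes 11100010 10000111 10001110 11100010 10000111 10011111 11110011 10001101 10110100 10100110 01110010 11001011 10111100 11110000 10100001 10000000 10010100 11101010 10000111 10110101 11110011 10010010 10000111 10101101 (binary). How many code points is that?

8

Byte at offset 0: 0xE2 = 11100010 → 3-byte char (#1). Advance 3.
Byte at offset 3: 0xE2 = 11100010 → 3-byte char (#2). Advance 3.
Byte at offset 6: 0xF3 = 11110011 → 4-byte char (#3). Advance 4.
Byte at offset 10: 0x72 = 01110010 → 1-byte char (#4). Advance 1.
Byte at offset 11: 0xCB = 11001011 → 2-byte char (#5). Advance 2.
Byte at offset 13: 0xF0 = 11110000 → 4-byte char (#6). Advance 4.
Byte at offset 17: 0xEA = 11101010 → 3-byte char (#7). Advance 3.
Byte at offset 20: 0xF3 = 11110011 → 4-byte char (#8). Advance 4.
Reached end at offset 24 after 8 code points.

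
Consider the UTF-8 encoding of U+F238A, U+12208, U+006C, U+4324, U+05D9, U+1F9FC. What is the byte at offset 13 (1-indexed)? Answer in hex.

1-indexed offset 13 is 0-indexed offset 12.
U+F238A → 4-byte form F3 B2 8E 8A at offsets 0–3.
U+12208 → 4-byte form F0 92 88 88 at offsets 4–7.
U+006C → 1-byte form 6C at offsets 8–8.
U+4324 → 3-byte form E4 8C A4 at offsets 9–11.
U+05D9 → 2-byte form D7 99 at offsets 12–13.
Offset 12 falls in char 5's range; it's byte 1 of D7 99 = 0xD7.

0xD7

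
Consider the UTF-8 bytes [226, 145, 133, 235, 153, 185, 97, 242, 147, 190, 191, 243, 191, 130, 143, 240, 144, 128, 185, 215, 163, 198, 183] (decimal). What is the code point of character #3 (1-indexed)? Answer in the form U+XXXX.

U+0061

Offset 0: leading byte 0xE2 = 11100010 → 3-byte char #1 = E2 91 85.
Offset 3: leading byte 0xEB = 11101011 → 3-byte char #2 = EB 99 B9.
Offset 6: leading byte 0x61 = 01100001 → 1-byte char #3 = 61.
Leading byte 0x61 = 01100001 matches 0xxxxxxx → 1-byte sequence.
Byte 1: 0x61 = 01100001, payload 1100001 (7 bits).
Concatenate: 1100001 = 0x61 (7 bits → U+0061).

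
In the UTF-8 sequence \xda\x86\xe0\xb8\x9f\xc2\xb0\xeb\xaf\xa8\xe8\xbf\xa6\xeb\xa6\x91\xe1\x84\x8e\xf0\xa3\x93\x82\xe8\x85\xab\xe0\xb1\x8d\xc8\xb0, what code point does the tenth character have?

Offset 0: leading byte 0xDA = 11011010 → 2-byte char #1 = DA 86.
Offset 2: leading byte 0xE0 = 11100000 → 3-byte char #2 = E0 B8 9F.
Offset 5: leading byte 0xC2 = 11000010 → 2-byte char #3 = C2 B0.
Offset 7: leading byte 0xEB = 11101011 → 3-byte char #4 = EB AF A8.
Offset 10: leading byte 0xE8 = 11101000 → 3-byte char #5 = E8 BF A6.
Offset 13: leading byte 0xEB = 11101011 → 3-byte char #6 = EB A6 91.
Offset 16: leading byte 0xE1 = 11100001 → 3-byte char #7 = E1 84 8E.
Offset 19: leading byte 0xF0 = 11110000 → 4-byte char #8 = F0 A3 93 82.
Offset 23: leading byte 0xE8 = 11101000 → 3-byte char #9 = E8 85 AB.
Offset 26: leading byte 0xE0 = 11100000 → 3-byte char #10 = E0 B1 8D.
Leading byte 0xE0 = 11100000 matches 1110xxxx → 3-byte sequence.
Byte 1: 0xE0 = 11100000, payload 0000 (4 bits).
Byte 2: 0xB1 = 10110001 (10xxxxxx ✓), payload 110001.
Byte 3: 0x8D = 10001101 (10xxxxxx ✓), payload 001101.
Concatenate: 0000110001001101 = 0xC4D (16 bits → U+0C4D).

U+0C4D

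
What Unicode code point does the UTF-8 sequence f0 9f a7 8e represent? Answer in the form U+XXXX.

U+1F9CE

Leading byte 0xF0 = 11110000 matches 11110xxx → 4-byte sequence.
Byte 1: 0xF0 = 11110000, payload 000 (3 bits).
Byte 2: 0x9F = 10011111 (10xxxxxx ✓), payload 011111.
Byte 3: 0xA7 = 10100111 (10xxxxxx ✓), payload 100111.
Byte 4: 0x8E = 10001110 (10xxxxxx ✓), payload 001110.
Concatenate: 000011111100111001110 = 0x1F9CE (21 bits → U+1F9CE).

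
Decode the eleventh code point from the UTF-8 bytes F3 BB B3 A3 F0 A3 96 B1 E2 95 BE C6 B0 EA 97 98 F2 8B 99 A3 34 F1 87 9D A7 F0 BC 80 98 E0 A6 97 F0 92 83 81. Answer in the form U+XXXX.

U+120C1

Offset 0: leading byte 0xF3 = 11110011 → 4-byte char #1 = F3 BB B3 A3.
Offset 4: leading byte 0xF0 = 11110000 → 4-byte char #2 = F0 A3 96 B1.
Offset 8: leading byte 0xE2 = 11100010 → 3-byte char #3 = E2 95 BE.
Offset 11: leading byte 0xC6 = 11000110 → 2-byte char #4 = C6 B0.
Offset 13: leading byte 0xEA = 11101010 → 3-byte char #5 = EA 97 98.
Offset 16: leading byte 0xF2 = 11110010 → 4-byte char #6 = F2 8B 99 A3.
Offset 20: leading byte 0x34 = 00110100 → 1-byte char #7 = 34.
Offset 21: leading byte 0xF1 = 11110001 → 4-byte char #8 = F1 87 9D A7.
Offset 25: leading byte 0xF0 = 11110000 → 4-byte char #9 = F0 BC 80 98.
Offset 29: leading byte 0xE0 = 11100000 → 3-byte char #10 = E0 A6 97.
Offset 32: leading byte 0xF0 = 11110000 → 4-byte char #11 = F0 92 83 81.
Leading byte 0xF0 = 11110000 matches 11110xxx → 4-byte sequence.
Byte 1: 0xF0 = 11110000, payload 000 (3 bits).
Byte 2: 0x92 = 10010010 (10xxxxxx ✓), payload 010010.
Byte 3: 0x83 = 10000011 (10xxxxxx ✓), payload 000011.
Byte 4: 0x81 = 10000001 (10xxxxxx ✓), payload 000001.
Concatenate: 000010010000011000001 = 0x120C1 (21 bits → U+120C1).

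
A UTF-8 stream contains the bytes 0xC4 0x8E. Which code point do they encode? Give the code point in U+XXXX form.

U+010E

Leading byte 0xC4 = 11000100 matches 110xxxxx → 2-byte sequence.
Byte 1: 0xC4 = 11000100, payload 00100 (5 bits).
Byte 2: 0x8E = 10001110 (10xxxxxx ✓), payload 001110.
Concatenate: 00100001110 = 0x10E (11 bits → U+010E).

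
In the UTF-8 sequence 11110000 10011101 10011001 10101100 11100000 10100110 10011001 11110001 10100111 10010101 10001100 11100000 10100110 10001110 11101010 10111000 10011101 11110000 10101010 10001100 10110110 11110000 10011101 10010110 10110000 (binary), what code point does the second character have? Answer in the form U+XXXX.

Offset 0: leading byte 0xF0 = 11110000 → 4-byte char #1 = F0 9D 99 AC.
Offset 4: leading byte 0xE0 = 11100000 → 3-byte char #2 = E0 A6 99.
Leading byte 0xE0 = 11100000 matches 1110xxxx → 3-byte sequence.
Byte 1: 0xE0 = 11100000, payload 0000 (4 bits).
Byte 2: 0xA6 = 10100110 (10xxxxxx ✓), payload 100110.
Byte 3: 0x99 = 10011001 (10xxxxxx ✓), payload 011001.
Concatenate: 0000100110011001 = 0x999 (16 bits → U+0999).

U+0999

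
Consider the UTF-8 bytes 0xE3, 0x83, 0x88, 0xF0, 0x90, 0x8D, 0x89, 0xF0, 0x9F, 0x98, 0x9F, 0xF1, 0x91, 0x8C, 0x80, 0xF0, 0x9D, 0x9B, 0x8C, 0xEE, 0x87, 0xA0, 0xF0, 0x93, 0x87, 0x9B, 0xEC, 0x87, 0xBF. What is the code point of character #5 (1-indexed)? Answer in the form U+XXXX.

U+1D6CC

Offset 0: leading byte 0xE3 = 11100011 → 3-byte char #1 = E3 83 88.
Offset 3: leading byte 0xF0 = 11110000 → 4-byte char #2 = F0 90 8D 89.
Offset 7: leading byte 0xF0 = 11110000 → 4-byte char #3 = F0 9F 98 9F.
Offset 11: leading byte 0xF1 = 11110001 → 4-byte char #4 = F1 91 8C 80.
Offset 15: leading byte 0xF0 = 11110000 → 4-byte char #5 = F0 9D 9B 8C.
Leading byte 0xF0 = 11110000 matches 11110xxx → 4-byte sequence.
Byte 1: 0xF0 = 11110000, payload 000 (3 bits).
Byte 2: 0x9D = 10011101 (10xxxxxx ✓), payload 011101.
Byte 3: 0x9B = 10011011 (10xxxxxx ✓), payload 011011.
Byte 4: 0x8C = 10001100 (10xxxxxx ✓), payload 001100.
Concatenate: 000011101011011001100 = 0x1D6CC (21 bits → U+1D6CC).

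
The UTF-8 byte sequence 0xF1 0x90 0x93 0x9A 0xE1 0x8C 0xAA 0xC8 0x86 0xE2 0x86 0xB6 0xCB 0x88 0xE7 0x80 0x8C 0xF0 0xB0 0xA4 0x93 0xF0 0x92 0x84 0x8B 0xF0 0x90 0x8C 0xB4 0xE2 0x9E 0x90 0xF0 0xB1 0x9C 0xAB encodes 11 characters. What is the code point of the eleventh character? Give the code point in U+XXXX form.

Offset 0: leading byte 0xF1 = 11110001 → 4-byte char #1 = F1 90 93 9A.
Offset 4: leading byte 0xE1 = 11100001 → 3-byte char #2 = E1 8C AA.
Offset 7: leading byte 0xC8 = 11001000 → 2-byte char #3 = C8 86.
Offset 9: leading byte 0xE2 = 11100010 → 3-byte char #4 = E2 86 B6.
Offset 12: leading byte 0xCB = 11001011 → 2-byte char #5 = CB 88.
Offset 14: leading byte 0xE7 = 11100111 → 3-byte char #6 = E7 80 8C.
Offset 17: leading byte 0xF0 = 11110000 → 4-byte char #7 = F0 B0 A4 93.
Offset 21: leading byte 0xF0 = 11110000 → 4-byte char #8 = F0 92 84 8B.
Offset 25: leading byte 0xF0 = 11110000 → 4-byte char #9 = F0 90 8C B4.
Offset 29: leading byte 0xE2 = 11100010 → 3-byte char #10 = E2 9E 90.
Offset 32: leading byte 0xF0 = 11110000 → 4-byte char #11 = F0 B1 9C AB.
Leading byte 0xF0 = 11110000 matches 11110xxx → 4-byte sequence.
Byte 1: 0xF0 = 11110000, payload 000 (3 bits).
Byte 2: 0xB1 = 10110001 (10xxxxxx ✓), payload 110001.
Byte 3: 0x9C = 10011100 (10xxxxxx ✓), payload 011100.
Byte 4: 0xAB = 10101011 (10xxxxxx ✓), payload 101011.
Concatenate: 000110001011100101011 = 0x3172B (21 bits → U+3172B).

U+3172B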